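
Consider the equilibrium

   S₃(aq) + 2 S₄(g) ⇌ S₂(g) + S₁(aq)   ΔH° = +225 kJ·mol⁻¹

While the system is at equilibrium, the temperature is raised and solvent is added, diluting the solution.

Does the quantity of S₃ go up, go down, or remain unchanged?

decreases

The forward reaction is endothermic. Raising T favours the endothermic direction — shift to the right.
Dilution scales every aqueous concentration by the same factor. Δn_aq = 1 − 1 = 0, so Q is unchanged — no shift.
The net shift is to the right. S₃ is a reactant, so its amount decreases.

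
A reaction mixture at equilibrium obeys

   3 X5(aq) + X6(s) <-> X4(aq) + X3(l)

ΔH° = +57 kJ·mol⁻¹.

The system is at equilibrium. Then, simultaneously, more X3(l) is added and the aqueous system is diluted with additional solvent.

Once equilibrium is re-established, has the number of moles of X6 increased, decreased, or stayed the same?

X3 is a pure liquid; its activity is 1 regardless of amount, so Q is unaffected — no shift from this change.
Dilution lowers every aqueous concentration by the same factor. Δn_aq = 1 − 3 = -2, so the system shifts toward the side with more dissolved moles — to the left.
The net shift is to the left. X6 is a reactant, so its amount increases.

increases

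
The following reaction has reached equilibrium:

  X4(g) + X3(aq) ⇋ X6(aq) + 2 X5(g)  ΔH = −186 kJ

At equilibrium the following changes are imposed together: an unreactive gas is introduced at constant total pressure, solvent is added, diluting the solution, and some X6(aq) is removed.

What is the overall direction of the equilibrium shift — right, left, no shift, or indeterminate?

Adding inert gas at constant total pressure expands the volume and lowers every reacting partial pressure. With Δn_gas = 2 − 1 = +1, Q moves away from K toward the side with fewer gas moles, so the system shifts toward the side with more gas moles — to the right.
Dilution scales every aqueous concentration by the same factor. Δn_aq = 1 − 1 = 0, so Q is unchanged — no shift.
Removing X6 (aq), a product, drives the reaction to the right.
Only the nonzero effect(s) matter; the net shift is to the right.

right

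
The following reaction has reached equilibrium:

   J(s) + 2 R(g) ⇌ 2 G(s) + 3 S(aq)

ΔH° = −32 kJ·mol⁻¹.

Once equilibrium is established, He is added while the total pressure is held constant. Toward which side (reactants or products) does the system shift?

left

Adding inert gas at constant total pressure expands the volume and lowers every reacting partial pressure. With Δn_gas = 0 − 2 = -2, Q moves away from K toward the side with fewer gas moles, so the system shifts toward the side with more gas moles — to the left.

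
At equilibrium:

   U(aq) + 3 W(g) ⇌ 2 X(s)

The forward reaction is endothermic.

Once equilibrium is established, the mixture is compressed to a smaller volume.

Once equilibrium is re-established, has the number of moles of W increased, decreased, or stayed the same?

Gas moles: reactants 3, products 0 (Δn_gas = -3). Compression shifts the system toward the side with fewer moles of gas — to the right.
The net shift is to the right. W is a reactant, so its amount decreases.

decreases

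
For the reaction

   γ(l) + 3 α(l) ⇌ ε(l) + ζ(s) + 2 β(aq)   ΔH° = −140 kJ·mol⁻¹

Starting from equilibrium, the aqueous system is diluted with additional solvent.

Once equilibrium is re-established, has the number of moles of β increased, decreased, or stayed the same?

Dilution lowers every aqueous concentration by the same factor. Δn_aq = 2 − 0 = +2, so the system shifts toward the side with more dissolved moles — to the right.
The net shift is to the right. β is a product, so its amount increases.

increases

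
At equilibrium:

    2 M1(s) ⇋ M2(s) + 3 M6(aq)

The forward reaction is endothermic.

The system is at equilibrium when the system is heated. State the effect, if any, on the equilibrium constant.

K depends on temperature via the van 't Hoff relation. The forward reaction is endothermic, so raising T increases K.

increases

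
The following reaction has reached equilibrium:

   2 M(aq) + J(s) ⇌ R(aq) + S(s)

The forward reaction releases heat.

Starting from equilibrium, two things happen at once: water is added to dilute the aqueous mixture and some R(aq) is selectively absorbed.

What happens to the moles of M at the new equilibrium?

Dilution lowers every aqueous concentration by the same factor. Δn_aq = 1 − 2 = -1, so the system shifts toward the side with more dissolved moles — to the left.
Removing R (aq), a product, drives the reaction to the right.
The two effects oppose each other, so the net shift — and hence the change in M — cannot be determined from the given information.

cannot be determined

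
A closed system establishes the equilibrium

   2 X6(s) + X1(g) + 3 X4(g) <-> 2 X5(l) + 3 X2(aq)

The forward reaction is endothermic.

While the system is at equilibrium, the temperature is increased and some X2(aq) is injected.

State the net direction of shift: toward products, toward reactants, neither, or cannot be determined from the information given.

The forward reaction is endothermic. Raising T favours the endothermic direction — shift to the right.
Adding X2 (aq), a product, drives the reaction to the left.
The individual effects push in opposite directions; without quantitative information the net direction cannot be determined.

cannot be determined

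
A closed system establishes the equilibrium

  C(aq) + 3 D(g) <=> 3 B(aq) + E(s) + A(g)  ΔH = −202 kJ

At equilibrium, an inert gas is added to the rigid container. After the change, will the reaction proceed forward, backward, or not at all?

no shift

At constant volume, adding an inert gas leaves every reacting species' partial pressure unchanged, so Q is unchanged — no shift from this change.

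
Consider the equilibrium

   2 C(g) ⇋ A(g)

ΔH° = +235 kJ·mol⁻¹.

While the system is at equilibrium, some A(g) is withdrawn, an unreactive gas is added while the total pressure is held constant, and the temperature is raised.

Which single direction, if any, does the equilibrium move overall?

Removing A (g), a product, drives the reaction to the right.
Adding inert gas at constant total pressure expands the volume and lowers every reacting partial pressure. With Δn_gas = 1 − 2 = -1, Q moves away from K toward the side with fewer gas moles, so the system shifts toward the side with more gas moles — to the left.
The forward reaction is endothermic. Raising T favours the endothermic direction — shift to the right.
The individual effects push in opposite directions; without quantitative information the net direction cannot be determined.

cannot be determined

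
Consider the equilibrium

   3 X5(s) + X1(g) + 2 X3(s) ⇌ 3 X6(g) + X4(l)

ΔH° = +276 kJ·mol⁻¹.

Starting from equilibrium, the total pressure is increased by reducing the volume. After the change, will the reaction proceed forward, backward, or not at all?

left

Gas moles: reactants 1, products 3 (Δn_gas = +2). Compression shifts the system toward the side with fewer moles of gas — to the left.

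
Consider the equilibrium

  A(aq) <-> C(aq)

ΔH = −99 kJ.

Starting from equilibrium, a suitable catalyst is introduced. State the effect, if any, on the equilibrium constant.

The equilibrium constant depends only on temperature. This perturbation changes neither the position of equilibrium nor K.

unchanged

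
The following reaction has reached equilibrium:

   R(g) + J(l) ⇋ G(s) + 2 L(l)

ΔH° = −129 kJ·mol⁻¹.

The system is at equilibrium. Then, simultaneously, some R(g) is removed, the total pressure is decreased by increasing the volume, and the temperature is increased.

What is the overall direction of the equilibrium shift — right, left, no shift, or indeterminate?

left

Removing R (g), a reactant, drives the reaction to the left.
Gas moles: reactants 1, products 0 (Δn_gas = -1). Expansion shifts the system toward the side with more moles of gas — to the left.
The forward reaction is exothermic. Raising T favours the endothermic direction — shift to the left.
All effects act in the same direction — net shift to the left.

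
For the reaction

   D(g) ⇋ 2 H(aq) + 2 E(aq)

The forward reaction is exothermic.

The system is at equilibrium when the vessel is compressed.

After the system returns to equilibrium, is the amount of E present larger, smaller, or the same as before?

increases

Gas moles: reactants 1, products 0 (Δn_gas = -1). Compression shifts the system toward the side with fewer moles of gas — to the right.
The net shift is to the right. E is a product, so its amount increases.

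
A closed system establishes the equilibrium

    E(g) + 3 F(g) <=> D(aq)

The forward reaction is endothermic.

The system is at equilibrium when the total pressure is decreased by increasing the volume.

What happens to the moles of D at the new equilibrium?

decreases

Gas moles: reactants 4, products 0 (Δn_gas = -4). Expansion shifts the system toward the side with more moles of gas — to the left.
The net shift is to the left. D is a product, so its amount decreases.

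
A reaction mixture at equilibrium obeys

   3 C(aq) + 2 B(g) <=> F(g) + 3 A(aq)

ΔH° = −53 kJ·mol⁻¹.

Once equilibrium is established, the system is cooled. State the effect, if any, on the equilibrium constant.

K depends on temperature via the van 't Hoff relation. The forward reaction is exothermic, so lowering T increases K.

increases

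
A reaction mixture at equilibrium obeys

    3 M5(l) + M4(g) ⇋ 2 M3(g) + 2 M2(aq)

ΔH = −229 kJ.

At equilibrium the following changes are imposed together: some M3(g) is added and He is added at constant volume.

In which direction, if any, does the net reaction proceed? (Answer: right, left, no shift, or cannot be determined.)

Adding M3 (g), a product, drives the reaction to the left.
At constant volume, adding an inert gas leaves every reacting species' partial pressure unchanged, so Q is unchanged — no shift from this change.
Only the nonzero effect(s) matter; the net shift is to the left.

left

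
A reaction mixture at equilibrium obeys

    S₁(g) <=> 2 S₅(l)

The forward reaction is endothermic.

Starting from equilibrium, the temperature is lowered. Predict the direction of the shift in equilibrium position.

left

The forward reaction is endothermic. Lowering T favours the exothermic direction — shift to the left.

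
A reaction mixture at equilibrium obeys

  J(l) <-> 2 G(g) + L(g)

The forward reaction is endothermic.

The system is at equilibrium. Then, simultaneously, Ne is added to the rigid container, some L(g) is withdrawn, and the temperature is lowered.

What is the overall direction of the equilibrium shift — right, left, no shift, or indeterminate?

At constant volume, adding an inert gas leaves every reacting species' partial pressure unchanged, so Q is unchanged — no shift from this change.
Removing L (g), a product, drives the reaction to the right.
The forward reaction is endothermic. Lowering T favours the exothermic direction — shift to the left.
The individual effects push in opposite directions; without quantitative information the net direction cannot be determined.

cannot be determined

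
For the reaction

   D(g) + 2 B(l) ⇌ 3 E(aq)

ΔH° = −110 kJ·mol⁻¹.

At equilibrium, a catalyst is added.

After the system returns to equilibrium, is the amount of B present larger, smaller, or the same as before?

A catalyst speeds both forward and reverse rates equally; it changes neither Q nor K — no shift from this change.
No net shift occurs, so the amount of B is unchanged.

unchanged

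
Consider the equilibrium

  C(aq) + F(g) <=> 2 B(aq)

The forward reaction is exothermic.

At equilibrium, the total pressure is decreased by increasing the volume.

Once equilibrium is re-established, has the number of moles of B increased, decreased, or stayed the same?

Gas moles: reactants 1, products 0 (Δn_gas = -1). Expansion shifts the system toward the side with more moles of gas — to the left.
The net shift is to the left. B is a product, so its amount decreases.

decreases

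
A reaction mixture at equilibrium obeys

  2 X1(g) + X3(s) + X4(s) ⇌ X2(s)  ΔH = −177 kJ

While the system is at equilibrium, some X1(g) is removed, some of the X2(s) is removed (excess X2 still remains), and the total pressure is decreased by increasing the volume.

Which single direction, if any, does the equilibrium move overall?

left

Removing X1 (g), a reactant, drives the reaction to the left.
X2 is a pure solid; its activity is 1 regardless of amount, so Q is unaffected — no shift from this change.
Gas moles: reactants 2, products 0 (Δn_gas = -2). Expansion shifts the system toward the side with more moles of gas — to the left.
Only the nonzero effect(s) matter; the net shift is to the left.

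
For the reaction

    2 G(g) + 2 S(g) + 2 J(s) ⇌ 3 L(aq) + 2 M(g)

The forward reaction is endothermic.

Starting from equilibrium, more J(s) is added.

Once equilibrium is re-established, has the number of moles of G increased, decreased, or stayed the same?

unchanged

J is a pure solid; its activity is 1 regardless of amount, so Q is unaffected — no shift from this change.
No net shift occurs, so the amount of G is unchanged.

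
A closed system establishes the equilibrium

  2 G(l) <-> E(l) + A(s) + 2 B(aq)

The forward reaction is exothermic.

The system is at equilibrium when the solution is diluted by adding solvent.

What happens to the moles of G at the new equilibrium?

Dilution lowers every aqueous concentration by the same factor. Δn_aq = 2 − 0 = +2, so the system shifts toward the side with more dissolved moles — to the right.
The net shift is to the right. G is a reactant, so its amount decreases.

decreases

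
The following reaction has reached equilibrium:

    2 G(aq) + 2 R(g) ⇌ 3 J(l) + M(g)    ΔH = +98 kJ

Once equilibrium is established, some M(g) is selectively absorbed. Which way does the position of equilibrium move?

Removing M (g), a product, drives the reaction to the right.

right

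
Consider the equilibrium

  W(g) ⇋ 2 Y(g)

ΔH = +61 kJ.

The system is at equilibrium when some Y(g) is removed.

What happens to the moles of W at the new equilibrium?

decreases

Removing Y (g), a product, drives the reaction to the right.
The net shift is to the right. W is a reactant, so its amount decreases.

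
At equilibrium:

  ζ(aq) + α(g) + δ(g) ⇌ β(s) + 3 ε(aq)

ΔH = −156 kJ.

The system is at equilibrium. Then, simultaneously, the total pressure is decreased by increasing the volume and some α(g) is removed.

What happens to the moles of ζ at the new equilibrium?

increases

Gas moles: reactants 2, products 0 (Δn_gas = -2). Expansion shifts the system toward the side with more moles of gas — to the left.
Removing α (g), a reactant, drives the reaction to the left.
The net shift is to the left. ζ is a reactant, so its amount increases.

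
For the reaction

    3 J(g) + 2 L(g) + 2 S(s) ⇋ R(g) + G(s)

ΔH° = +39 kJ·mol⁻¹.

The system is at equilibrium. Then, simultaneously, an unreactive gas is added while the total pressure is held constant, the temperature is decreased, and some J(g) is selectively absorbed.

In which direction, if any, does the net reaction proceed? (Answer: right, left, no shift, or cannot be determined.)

Adding inert gas at constant total pressure expands the volume and lowers every reacting partial pressure. With Δn_gas = 1 − 5 = -4, Q moves away from K toward the side with fewer gas moles, so the system shifts toward the side with more gas moles — to the left.
The forward reaction is endothermic. Lowering T favours the exothermic direction — shift to the left.
Removing J (g), a reactant, drives the reaction to the left.
All effects act in the same direction — net shift to the left.

left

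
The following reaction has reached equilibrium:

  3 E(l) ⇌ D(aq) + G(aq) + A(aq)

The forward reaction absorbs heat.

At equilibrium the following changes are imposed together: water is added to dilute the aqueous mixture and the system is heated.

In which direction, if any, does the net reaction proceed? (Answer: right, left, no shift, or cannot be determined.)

right

Dilution lowers every aqueous concentration by the same factor. Δn_aq = 3 − 0 = +3, so the system shifts toward the side with more dissolved moles — to the right.
The forward reaction is endothermic. Raising T favours the endothermic direction — shift to the right.
All effects act in the same direction — net shift to the right.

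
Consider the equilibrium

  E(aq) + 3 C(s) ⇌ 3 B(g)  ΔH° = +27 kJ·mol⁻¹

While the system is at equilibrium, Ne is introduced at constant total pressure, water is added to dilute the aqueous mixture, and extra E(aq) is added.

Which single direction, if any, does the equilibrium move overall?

Adding inert gas at constant total pressure expands the volume and lowers every reacting partial pressure. With Δn_gas = 3 − 0 = +3, Q moves away from K toward the side with fewer gas moles, so the system shifts toward the side with more gas moles — to the right.
Dilution lowers every aqueous concentration by the same factor. Δn_aq = 0 − 1 = -1, so the system shifts toward the side with more dissolved moles — to the left.
Adding E (aq), a reactant, drives the reaction to the right.
The individual effects push in opposite directions; without quantitative information the net direction cannot be determined.

cannot be determined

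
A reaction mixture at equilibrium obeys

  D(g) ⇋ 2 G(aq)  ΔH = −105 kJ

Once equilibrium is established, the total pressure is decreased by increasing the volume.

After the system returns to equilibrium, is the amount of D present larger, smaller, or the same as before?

Gas moles: reactants 1, products 0 (Δn_gas = -1). Expansion shifts the system toward the side with more moles of gas — to the left.
The net shift is to the left. D is a reactant, so its amount increases.

increases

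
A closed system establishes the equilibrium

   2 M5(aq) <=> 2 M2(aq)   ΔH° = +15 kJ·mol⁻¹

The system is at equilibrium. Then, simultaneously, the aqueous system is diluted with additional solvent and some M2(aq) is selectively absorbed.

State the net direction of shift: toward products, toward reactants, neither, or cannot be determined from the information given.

Dilution scales every aqueous concentration by the same factor. Δn_aq = 2 − 2 = 0, so Q is unchanged — no shift.
Removing M2 (aq), a product, drives the reaction to the right.
Only the nonzero effect(s) matter; the net shift is to the right.

right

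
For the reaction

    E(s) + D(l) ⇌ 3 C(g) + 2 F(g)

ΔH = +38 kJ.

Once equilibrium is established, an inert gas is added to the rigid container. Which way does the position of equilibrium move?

At constant volume, adding an inert gas leaves every reacting species' partial pressure unchanged, so Q is unchanged — no shift from this change.

no shift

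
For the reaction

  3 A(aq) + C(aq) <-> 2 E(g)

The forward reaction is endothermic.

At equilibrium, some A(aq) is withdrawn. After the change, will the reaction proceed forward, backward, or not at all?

Removing A (aq), a reactant, drives the reaction to the left.

left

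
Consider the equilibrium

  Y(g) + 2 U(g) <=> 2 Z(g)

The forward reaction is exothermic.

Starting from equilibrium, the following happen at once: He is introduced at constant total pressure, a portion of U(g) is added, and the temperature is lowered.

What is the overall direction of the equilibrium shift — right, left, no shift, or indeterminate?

Adding inert gas at constant total pressure expands the volume and lowers every reacting partial pressure. With Δn_gas = 2 − 3 = -1, Q moves away from K toward the side with fewer gas moles, so the system shifts toward the side with more gas moles — to the left.
Adding U (g), a reactant, drives the reaction to the right.
The forward reaction is exothermic. Lowering T favours the exothermic direction — shift to the right.
The individual effects push in opposite directions; without quantitative information the net direction cannot be determined.

cannot be determined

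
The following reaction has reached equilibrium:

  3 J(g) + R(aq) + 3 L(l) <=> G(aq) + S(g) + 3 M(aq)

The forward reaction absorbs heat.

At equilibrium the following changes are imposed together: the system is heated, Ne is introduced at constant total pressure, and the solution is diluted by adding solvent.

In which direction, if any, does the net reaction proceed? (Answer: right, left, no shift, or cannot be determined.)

The forward reaction is endothermic. Raising T favours the endothermic direction — shift to the right.
Adding inert gas at constant total pressure expands the volume and lowers every reacting partial pressure. With Δn_gas = 1 − 3 = -2, Q moves away from K toward the side with fewer gas moles, so the system shifts toward the side with more gas moles — to the left.
Dilution lowers every aqueous concentration by the same factor. Δn_aq = 4 − 1 = +3, so the system shifts toward the side with more dissolved moles — to the right.
The individual effects push in opposite directions; without quantitative information the net direction cannot be determined.

cannot be determined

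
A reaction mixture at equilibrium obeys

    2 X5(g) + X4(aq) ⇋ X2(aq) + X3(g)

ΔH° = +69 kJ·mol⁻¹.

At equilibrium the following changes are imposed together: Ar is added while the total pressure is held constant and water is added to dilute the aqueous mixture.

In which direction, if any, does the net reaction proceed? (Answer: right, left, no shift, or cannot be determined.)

Adding inert gas at constant total pressure expands the volume and lowers every reacting partial pressure. With Δn_gas = 1 − 2 = -1, Q moves away from K toward the side with fewer gas moles, so the system shifts toward the side with more gas moles — to the left.
Dilution scales every aqueous concentration by the same factor. Δn_aq = 1 − 1 = 0, so Q is unchanged — no shift.
Only the nonzero effect(s) matter; the net shift is to the left.

left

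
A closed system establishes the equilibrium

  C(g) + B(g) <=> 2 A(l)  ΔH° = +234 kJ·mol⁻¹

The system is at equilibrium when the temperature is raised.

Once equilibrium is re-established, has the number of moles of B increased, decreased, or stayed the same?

decreases

The forward reaction is endothermic. Raising T favours the endothermic direction — shift to the right.
The net shift is to the right. B is a reactant, so its amount decreases.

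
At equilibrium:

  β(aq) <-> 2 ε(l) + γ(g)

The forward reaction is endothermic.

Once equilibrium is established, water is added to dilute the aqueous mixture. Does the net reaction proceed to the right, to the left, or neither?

left

Dilution lowers every aqueous concentration by the same factor. Δn_aq = 0 − 1 = -1, so the system shifts toward the side with more dissolved moles — to the left.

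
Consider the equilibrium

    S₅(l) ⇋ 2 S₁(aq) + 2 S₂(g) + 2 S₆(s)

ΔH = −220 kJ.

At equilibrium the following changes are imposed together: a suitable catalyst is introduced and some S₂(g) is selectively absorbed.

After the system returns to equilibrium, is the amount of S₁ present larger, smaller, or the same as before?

A catalyst speeds both forward and reverse rates equally; it changes neither Q nor K — no shift from this change.
Removing S₂ (g), a product, drives the reaction to the right.
The net shift is to the right. S₁ is a product, so its amount increases.

increases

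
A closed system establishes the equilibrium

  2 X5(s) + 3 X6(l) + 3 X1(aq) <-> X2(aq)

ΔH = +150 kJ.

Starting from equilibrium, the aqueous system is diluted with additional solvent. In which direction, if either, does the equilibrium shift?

left

Dilution lowers every aqueous concentration by the same factor. Δn_aq = 1 − 3 = -2, so the system shifts toward the side with more dissolved moles — to the left.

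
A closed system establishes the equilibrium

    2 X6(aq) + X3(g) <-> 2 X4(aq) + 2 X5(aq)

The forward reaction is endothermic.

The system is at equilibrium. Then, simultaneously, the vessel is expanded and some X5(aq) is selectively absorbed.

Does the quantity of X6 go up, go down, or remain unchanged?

Gas moles: reactants 1, products 0 (Δn_gas = -1). Expansion shifts the system toward the side with more moles of gas — to the left.
Removing X5 (aq), a product, drives the reaction to the right.
The two effects oppose each other, so the net shift — and hence the change in X6 — cannot be determined from the given information.

cannot be determined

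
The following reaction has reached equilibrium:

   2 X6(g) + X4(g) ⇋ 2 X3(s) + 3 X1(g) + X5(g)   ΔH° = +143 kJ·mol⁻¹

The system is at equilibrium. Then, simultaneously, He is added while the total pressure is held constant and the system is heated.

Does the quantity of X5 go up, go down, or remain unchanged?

increases

Adding inert gas at constant total pressure expands the volume and lowers every reacting partial pressure. With Δn_gas = 4 − 3 = +1, Q moves away from K toward the side with fewer gas moles, so the system shifts toward the side with more gas moles — to the right.
The forward reaction is endothermic. Raising T favours the endothermic direction — shift to the right.
The net shift is to the right. X5 is a product, so its amount increases.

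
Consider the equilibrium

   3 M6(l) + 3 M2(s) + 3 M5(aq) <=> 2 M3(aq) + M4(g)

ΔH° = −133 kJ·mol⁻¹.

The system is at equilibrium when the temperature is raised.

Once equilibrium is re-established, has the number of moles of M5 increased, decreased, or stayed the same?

The forward reaction is exothermic. Raising T favours the endothermic direction — shift to the left.
The net shift is to the left. M5 is a reactant, so its amount increases.

increases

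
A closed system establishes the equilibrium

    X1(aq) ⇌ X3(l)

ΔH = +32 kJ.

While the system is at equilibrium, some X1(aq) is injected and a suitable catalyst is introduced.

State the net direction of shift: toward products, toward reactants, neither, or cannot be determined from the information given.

right

Adding X1 (aq), a reactant, drives the reaction to the right.
A catalyst speeds both forward and reverse rates equally; it changes neither Q nor K — no shift from this change.
Only the nonzero effect(s) matter; the net shift is to the right.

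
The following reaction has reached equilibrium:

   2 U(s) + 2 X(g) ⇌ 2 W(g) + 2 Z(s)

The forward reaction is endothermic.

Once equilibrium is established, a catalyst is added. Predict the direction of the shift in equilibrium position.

no shift

A catalyst speeds both forward and reverse rates equally; it changes neither Q nor K — no shift from this change.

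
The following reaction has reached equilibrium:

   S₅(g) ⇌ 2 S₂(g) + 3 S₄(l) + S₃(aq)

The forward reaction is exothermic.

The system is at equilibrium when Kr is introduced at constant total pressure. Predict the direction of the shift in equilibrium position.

Adding inert gas at constant total pressure expands the volume and lowers every reacting partial pressure. With Δn_gas = 2 − 1 = +1, Q moves away from K toward the side with fewer gas moles, so the system shifts toward the side with more gas moles — to the right.

right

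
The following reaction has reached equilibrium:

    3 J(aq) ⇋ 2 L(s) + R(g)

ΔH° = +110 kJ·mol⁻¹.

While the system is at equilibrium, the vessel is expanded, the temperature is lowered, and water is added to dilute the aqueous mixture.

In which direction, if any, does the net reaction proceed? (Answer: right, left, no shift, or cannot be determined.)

cannot be determined

Gas moles: reactants 0, products 1 (Δn_gas = +1). Expansion shifts the system toward the side with more moles of gas — to the right.
The forward reaction is endothermic. Lowering T favours the exothermic direction — shift to the left.
Dilution lowers every aqueous concentration by the same factor. Δn_aq = 0 − 3 = -3, so the system shifts toward the side with more dissolved moles — to the left.
The individual effects push in opposite directions; without quantitative information the net direction cannot be determined.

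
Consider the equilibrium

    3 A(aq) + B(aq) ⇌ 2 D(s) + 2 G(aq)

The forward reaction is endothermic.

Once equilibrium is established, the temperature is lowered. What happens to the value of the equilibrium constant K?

K depends on temperature via the van 't Hoff relation. The forward reaction is endothermic, so lowering T decreases K.

decreases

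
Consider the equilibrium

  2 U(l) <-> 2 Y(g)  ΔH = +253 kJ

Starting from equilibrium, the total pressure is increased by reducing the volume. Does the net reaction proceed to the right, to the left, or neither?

left

Gas moles: reactants 0, products 2 (Δn_gas = +2). Compression shifts the system toward the side with fewer moles of gas — to the left.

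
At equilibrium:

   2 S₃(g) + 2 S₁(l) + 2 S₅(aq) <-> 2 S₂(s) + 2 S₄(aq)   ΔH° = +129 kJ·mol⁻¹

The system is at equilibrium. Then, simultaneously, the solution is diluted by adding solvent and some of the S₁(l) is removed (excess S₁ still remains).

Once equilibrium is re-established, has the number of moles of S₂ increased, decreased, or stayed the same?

unchanged

Dilution scales every aqueous concentration by the same factor. Δn_aq = 2 − 2 = 0, so Q is unchanged — no shift.
S₁ is a pure liquid; its activity is 1 regardless of amount, so Q is unaffected — no shift from this change.
No net shift occurs, so the amount of S₂ is unchanged.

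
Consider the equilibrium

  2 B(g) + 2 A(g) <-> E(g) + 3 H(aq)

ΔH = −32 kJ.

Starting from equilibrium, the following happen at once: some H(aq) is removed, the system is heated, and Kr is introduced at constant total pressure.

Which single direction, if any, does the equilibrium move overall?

cannot be determined

Removing H (aq), a product, drives the reaction to the right.
The forward reaction is exothermic. Raising T favours the endothermic direction — shift to the left.
Adding inert gas at constant total pressure expands the volume and lowers every reacting partial pressure. With Δn_gas = 1 − 4 = -3, Q moves away from K toward the side with fewer gas moles, so the system shifts toward the side with more gas moles — to the left.
The individual effects push in opposite directions; without quantitative information the net direction cannot be determined.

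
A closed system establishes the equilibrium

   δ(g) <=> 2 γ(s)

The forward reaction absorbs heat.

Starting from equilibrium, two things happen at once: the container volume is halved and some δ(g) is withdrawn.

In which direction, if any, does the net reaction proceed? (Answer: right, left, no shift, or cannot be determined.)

Gas moles: reactants 1, products 0 (Δn_gas = -1). Compression shifts the system toward the side with fewer moles of gas — to the right.
Removing δ (g), a reactant, drives the reaction to the left.
The individual effects push in opposite directions; without quantitative information the net direction cannot be determined.

cannot be determined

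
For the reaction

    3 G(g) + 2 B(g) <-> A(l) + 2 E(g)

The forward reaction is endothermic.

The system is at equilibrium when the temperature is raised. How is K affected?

increases

K depends on temperature via the van 't Hoff relation. The forward reaction is endothermic, so raising T increases K.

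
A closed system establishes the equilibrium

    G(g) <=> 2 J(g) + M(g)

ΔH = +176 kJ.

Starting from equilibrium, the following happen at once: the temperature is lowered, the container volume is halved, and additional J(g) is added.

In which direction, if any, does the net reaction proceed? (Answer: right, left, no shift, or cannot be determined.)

The forward reaction is endothermic. Lowering T favours the exothermic direction — shift to the left.
Gas moles: reactants 1, products 3 (Δn_gas = +2). Compression shifts the system toward the side with fewer moles of gas — to the left.
Adding J (g), a product, drives the reaction to the left.
All effects act in the same direction — net shift to the left.

left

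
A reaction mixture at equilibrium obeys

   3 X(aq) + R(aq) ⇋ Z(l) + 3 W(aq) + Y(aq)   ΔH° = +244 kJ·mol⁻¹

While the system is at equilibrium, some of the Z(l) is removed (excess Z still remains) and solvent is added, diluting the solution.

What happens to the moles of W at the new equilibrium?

Z is a pure liquid; its activity is 1 regardless of amount, so Q is unaffected — no shift from this change.
Dilution scales every aqueous concentration by the same factor. Δn_aq = 4 − 4 = 0, so Q is unchanged — no shift.
No net shift occurs, so the amount of W is unchanged.

unchanged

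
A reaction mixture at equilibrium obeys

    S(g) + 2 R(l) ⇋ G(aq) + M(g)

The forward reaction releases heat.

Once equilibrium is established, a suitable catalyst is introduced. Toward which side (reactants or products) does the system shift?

A catalyst speeds both forward and reverse rates equally; it changes neither Q nor K — no shift from this change.

no shift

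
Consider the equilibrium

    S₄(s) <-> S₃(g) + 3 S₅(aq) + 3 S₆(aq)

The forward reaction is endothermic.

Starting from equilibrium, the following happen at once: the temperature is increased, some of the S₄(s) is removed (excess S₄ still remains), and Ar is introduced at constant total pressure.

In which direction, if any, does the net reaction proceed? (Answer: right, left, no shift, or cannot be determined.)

right

The forward reaction is endothermic. Raising T favours the endothermic direction — shift to the right.
S₄ is a pure solid; its activity is 1 regardless of amount, so Q is unaffected — no shift from this change.
Adding inert gas at constant total pressure expands the volume and lowers every reacting partial pressure. With Δn_gas = 1 − 0 = +1, Q moves away from K toward the side with fewer gas moles, so the system shifts toward the side with more gas moles — to the right.
Only the nonzero effect(s) matter; the net shift is to the right.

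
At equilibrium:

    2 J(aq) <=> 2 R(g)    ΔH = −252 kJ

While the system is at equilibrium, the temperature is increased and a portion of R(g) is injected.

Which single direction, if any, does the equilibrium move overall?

The forward reaction is exothermic. Raising T favours the endothermic direction — shift to the left.
Adding R (g), a product, drives the reaction to the left.
All effects act in the same direction — net shift to the left.

left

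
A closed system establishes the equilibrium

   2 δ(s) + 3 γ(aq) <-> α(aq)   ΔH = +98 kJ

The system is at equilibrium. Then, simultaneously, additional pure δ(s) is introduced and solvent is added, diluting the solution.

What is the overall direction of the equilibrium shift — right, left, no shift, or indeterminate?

left

δ is a pure solid; its activity is 1 regardless of amount, so Q is unaffected — no shift from this change.
Dilution lowers every aqueous concentration by the same factor. Δn_aq = 1 − 3 = -2, so the system shifts toward the side with more dissolved moles — to the left.
Only the nonzero effect(s) matter; the net shift is to the left.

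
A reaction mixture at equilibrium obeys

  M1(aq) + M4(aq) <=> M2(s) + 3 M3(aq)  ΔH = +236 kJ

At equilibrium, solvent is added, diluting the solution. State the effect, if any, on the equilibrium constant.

unchanged

The equilibrium constant depends only on temperature. This perturbation may move the position of equilibrium, but since T is unchanged, K itself is unchanged.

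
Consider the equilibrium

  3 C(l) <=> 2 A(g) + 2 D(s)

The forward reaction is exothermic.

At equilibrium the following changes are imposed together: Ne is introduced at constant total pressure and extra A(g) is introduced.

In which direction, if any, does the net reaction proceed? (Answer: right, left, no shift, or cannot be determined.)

Adding inert gas at constant total pressure expands the volume and lowers every reacting partial pressure. With Δn_gas = 2 − 0 = +2, Q moves away from K toward the side with fewer gas moles, so the system shifts toward the side with more gas moles — to the right.
Adding A (g), a product, drives the reaction to the left.
The individual effects push in opposite directions; without quantitative information the net direction cannot be determined.

cannot be determined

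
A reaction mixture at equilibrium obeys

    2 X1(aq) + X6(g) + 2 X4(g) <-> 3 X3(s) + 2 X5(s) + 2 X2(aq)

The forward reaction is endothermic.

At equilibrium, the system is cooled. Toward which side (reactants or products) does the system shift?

left

The forward reaction is endothermic. Lowering T favours the exothermic direction — shift to the left.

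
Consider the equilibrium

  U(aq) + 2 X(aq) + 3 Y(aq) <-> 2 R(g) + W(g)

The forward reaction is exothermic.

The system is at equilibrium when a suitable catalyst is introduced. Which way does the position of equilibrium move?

A catalyst speeds both forward and reverse rates equally; it changes neither Q nor K — no shift from this change.

no shift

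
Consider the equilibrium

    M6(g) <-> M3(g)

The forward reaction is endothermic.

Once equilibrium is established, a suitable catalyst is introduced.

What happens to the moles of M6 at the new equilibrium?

A catalyst speeds both forward and reverse rates equally; it changes neither Q nor K — no shift from this change.
No net shift occurs, so the amount of M6 is unchanged.

unchanged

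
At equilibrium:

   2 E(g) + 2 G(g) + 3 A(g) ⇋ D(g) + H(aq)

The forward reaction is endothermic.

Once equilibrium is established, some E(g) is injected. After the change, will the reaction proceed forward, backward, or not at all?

Adding E (g), a reactant, drives the reaction to the right.

right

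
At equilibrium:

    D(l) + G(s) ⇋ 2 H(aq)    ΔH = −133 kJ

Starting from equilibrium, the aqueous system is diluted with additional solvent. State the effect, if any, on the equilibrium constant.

unchanged

The equilibrium constant depends only on temperature. This perturbation may move the position of equilibrium, but since T is unchanged, K itself is unchanged.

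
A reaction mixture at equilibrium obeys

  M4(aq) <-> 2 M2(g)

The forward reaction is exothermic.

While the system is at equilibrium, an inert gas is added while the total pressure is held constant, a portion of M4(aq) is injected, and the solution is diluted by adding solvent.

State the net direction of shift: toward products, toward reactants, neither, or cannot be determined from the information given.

Adding inert gas at constant total pressure expands the volume and lowers every reacting partial pressure. With Δn_gas = 2 − 0 = +2, Q moves away from K toward the side with fewer gas moles, so the system shifts toward the side with more gas moles — to the right.
Adding M4 (aq), a reactant, drives the reaction to the right.
Dilution lowers every aqueous concentration by the same factor. Δn_aq = 0 − 1 = -1, so the system shifts toward the side with more dissolved moles — to the left.
The individual effects push in opposite directions; without quantitative information the net direction cannot be determined.

cannot be determined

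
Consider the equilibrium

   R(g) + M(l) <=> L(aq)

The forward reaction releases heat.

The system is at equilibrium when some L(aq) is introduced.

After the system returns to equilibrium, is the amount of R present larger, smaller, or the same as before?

Adding L (aq), a product, drives the reaction to the left.
The net shift is to the left. R is a reactant, so its amount increases.

increases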